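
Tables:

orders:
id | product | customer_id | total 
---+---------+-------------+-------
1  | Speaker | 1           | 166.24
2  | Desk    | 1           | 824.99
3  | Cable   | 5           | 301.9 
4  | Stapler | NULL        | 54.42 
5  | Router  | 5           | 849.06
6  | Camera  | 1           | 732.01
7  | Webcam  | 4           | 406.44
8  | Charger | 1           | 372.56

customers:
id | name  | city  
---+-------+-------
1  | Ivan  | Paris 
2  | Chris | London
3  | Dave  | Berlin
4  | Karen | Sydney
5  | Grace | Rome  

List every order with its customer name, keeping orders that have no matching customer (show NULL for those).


LEFT JOIN keeps every row from orders (the left table); where customer_id has no match in customers, the customer columns become NULL. Walk through each order:
  - order 1 (Speaker): customer_id=1 -> matches Ivan
  - order 2 (Desk): customer_id=1 -> matches Ivan
  - order 3 (Cable): customer_id=5 -> matches Grace
  - order 4 (Stapler): customer_id=NULL, no match -> kept with NULL
  - order 5 (Router): customer_id=5 -> matches Grace
  - order 6 (Camera): customer_id=1 -> matches Ivan
  - order 7 (Webcam): customer_id=4 -> matches Karen
  - order 8 (Charger): customer_id=1 -> matches Ivan
All 8 rows appear; 1 has NULL customer.

SQL:
SELECT a.product, b.name AS customer
FROM orders a
LEFT JOIN customers b ON a.customer_id = b.id

Result:
product | customer
--------+---------
Speaker | Ivan    
Desk    | Ivan    
Cable   | Grace   
Stapler | NULL    
Router  | Grace   
Camera  | Ivan    
Webcam  | Karen   
Charger | Ivan    


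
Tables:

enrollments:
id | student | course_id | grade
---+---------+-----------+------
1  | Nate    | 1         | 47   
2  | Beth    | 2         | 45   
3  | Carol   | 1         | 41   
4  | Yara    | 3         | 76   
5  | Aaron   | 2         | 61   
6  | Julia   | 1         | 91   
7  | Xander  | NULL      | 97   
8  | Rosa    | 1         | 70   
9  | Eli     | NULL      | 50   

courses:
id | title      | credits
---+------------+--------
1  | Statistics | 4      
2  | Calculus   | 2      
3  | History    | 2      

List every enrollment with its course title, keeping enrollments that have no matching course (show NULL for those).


LEFT JOIN keeps every row from enrollments (the left table); where course_id has no match in courses, the course columns become NULL. Walk through each enrollment:
  - enrollment 1 (Nate): course_id=1 -> matches Statistics
  - enrollment 2 (Beth): course_id=2 -> matches Calculus
  - enrollment 3 (Carol): course_id=1 -> matches Statistics
  - enrollment 4 (Yara): course_id=3 -> matches History
  - enrollment 5 (Aaron): course_id=2 -> matches Calculus
  - enrollment 6 (Julia): course_id=1 -> matches Statistics
  - enrollment 7 (Xander): course_id=NULL, no match -> kept with NULL
  - enrollment 8 (Rosa): course_id=1 -> matches Statistics
  - enrollment 9 (Eli): course_id=NULL, no match -> kept with NULL
All 9 rows appear; 2 have NULL course.

SQL:
SELECT a.student, b.title AS course
FROM enrollments a
LEFT JOIN courses b ON a.course_id = b.id

Result:
student | course    
--------+-----------
Nate    | Statistics
Beth    | Calculus  
Carol   | Statistics
Yara    | History   
Aaron   | Calculus  
Julia   | Statistics
Xander  | NULL      
Rosa    | Statistics
Eli     | NULL      


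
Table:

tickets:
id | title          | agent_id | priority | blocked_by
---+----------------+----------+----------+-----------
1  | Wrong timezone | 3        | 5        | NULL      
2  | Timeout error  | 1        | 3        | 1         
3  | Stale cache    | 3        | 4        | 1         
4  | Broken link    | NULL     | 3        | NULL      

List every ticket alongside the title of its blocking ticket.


This is a self-join: tickets is joined to a second copy of itself, matching each row's blocked_by to another row's id. Use LEFT JOIN so rows with blocked_by=NULL are kept.
  - ticket 1 (Wrong timezone): blocked_by=NULL -> NULL
  - ticket 2 (Timeout error): blocked_by=1 -> Wrong timezone
  - ticket 3 (Stale cache): blocked_by=1 -> Wrong timezone
  - ticket 4 (Broken link): blocked_by=NULL -> NULL

SQL:
SELECT a.title AS item, b.title AS blocked_by
FROM tickets a
LEFT JOIN tickets b ON a.blocked_by = b.id

Result:
item           | blocked_by    
---------------+---------------
Wrong timezone | NULL          
Timeout error  | Wrong timezone
Stale cache    | Wrong timezone
Broken link    | NULL          


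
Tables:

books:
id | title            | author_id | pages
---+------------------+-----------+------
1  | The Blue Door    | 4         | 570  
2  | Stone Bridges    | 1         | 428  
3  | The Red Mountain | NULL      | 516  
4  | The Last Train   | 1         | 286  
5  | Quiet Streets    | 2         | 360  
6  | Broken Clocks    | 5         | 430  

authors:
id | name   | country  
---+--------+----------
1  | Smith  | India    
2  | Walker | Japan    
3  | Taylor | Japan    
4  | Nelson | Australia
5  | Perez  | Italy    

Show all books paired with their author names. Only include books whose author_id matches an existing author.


INNER JOIN keeps only books rows whose author_id matches an id in authors. Walk through each book:
  - book 1 (The Blue Door): author_id=4 -> matches Nelson
  - book 2 (Stone Bridges): author_id=1 -> matches Smith
  - book 3 (The Red Mountain): author_id=NULL, no match -> dropped
  - book 4 (The Last Train): author_id=1 -> matches Smith
  - book 5 (Quiet Streets): author_id=2 -> matches Walker
  - book 6 (Broken Clocks): author_id=5 -> matches Perez
So 1 of 6 rows is dropped.

SQL:
SELECT a.title, b.name AS author
FROM books a
INNER JOIN authors b ON a.author_id = b.id

Result:
title          | author
---------------+-------
The Blue Door  | Nelson
Stone Bridges  | Smith 
The Last Train | Smith 
Quiet Streets  | Walker
Broken Clocks  | Perez 


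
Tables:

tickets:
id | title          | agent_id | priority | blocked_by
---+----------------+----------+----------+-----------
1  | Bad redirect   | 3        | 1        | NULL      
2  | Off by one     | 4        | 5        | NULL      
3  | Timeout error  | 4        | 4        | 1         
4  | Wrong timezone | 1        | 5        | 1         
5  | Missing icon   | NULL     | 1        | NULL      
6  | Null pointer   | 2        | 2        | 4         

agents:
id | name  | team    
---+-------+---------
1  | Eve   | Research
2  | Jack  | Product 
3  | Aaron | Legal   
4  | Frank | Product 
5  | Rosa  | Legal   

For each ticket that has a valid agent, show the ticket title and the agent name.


INNER JOIN keeps only tickets rows whose agent_id matches an id in agents. Walk through each ticket:
  - ticket 1 (Bad redirect): agent_id=3 -> matches Aaron
  - ticket 2 (Off by one): agent_id=4 -> matches Frank
  - ticket 3 (Timeout error): agent_id=4 -> matches Frank
  - ticket 4 (Wrong timezone): agent_id=1 -> matches Eve
  - ticket 5 (Missing icon): agent_id=NULL, no match -> dropped
  - ticket 6 (Null pointer): agent_id=2 -> matches Jack
So 1 of 6 rows is dropped.

SQL:
SELECT a.title, b.name AS agent
FROM tickets a
INNER JOIN agents b ON a.agent_id = b.id

Result:
title          | agent
---------------+------
Bad redirect   | Aaron
Off by one     | Frank
Timeout error  | Frank
Wrong timezone | Eve  
Null pointer   | Jack 


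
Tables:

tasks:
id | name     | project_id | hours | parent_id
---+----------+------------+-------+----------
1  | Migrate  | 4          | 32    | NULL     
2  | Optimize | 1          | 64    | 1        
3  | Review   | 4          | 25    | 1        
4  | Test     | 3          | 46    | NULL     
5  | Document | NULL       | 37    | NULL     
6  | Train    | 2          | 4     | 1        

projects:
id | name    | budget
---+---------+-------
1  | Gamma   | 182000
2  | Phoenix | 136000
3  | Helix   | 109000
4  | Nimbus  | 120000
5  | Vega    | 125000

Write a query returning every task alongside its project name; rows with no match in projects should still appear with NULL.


LEFT JOIN keeps every row from tasks (the left table); where project_id has no match in projects, the project columns become NULL. Walk through each task:
  - task 1 (Migrate): project_id=4 -> matches Nimbus
  - task 2 (Optimize): project_id=1 -> matches Gamma
  - task 3 (Review): project_id=4 -> matches Nimbus
  - task 4 (Test): project_id=3 -> matches Helix
  - task 5 (Document): project_id=NULL, no match -> kept with NULL
  - task 6 (Train): project_id=2 -> matches Phoenix
All 6 rows appear; 1 has NULL project.

SQL:
SELECT a.name, b.name AS project
FROM tasks a
LEFT JOIN projects b ON a.project_id = b.id

Result:
name     | project
---------+--------
Migrate  | Nimbus 
Optimize | Gamma  
Review   | Nimbus 
Test     | Helix  
Document | NULL   
Train    | Phoenix


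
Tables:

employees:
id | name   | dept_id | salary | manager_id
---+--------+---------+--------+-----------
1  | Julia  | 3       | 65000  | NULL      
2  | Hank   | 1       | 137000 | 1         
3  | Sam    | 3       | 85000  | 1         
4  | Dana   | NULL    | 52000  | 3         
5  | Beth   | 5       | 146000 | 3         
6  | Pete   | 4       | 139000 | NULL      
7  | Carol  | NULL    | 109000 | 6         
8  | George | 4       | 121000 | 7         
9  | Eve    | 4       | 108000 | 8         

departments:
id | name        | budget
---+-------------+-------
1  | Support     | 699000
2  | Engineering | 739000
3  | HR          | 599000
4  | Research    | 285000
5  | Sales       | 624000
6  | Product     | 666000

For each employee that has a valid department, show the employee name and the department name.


INNER JOIN keeps only employees rows whose dept_id matches an id in departments. Walk through each employee:
  - employee 1 (Julia): dept_id=3 -> matches HR
  - employee 2 (Hank): dept_id=1 -> matches Support
  - employee 3 (Sam): dept_id=3 -> matches HR
  - employee 4 (Dana): dept_id=NULL, no match -> dropped
  - employee 5 (Beth): dept_id=5 -> matches Sales
  - employee 6 (Pete): dept_id=4 -> matches Research
  - employee 7 (Carol): dept_id=NULL, no match -> dropped
  - employee 8 (George): dept_id=4 -> matches Research
  - employee 9 (Eve): dept_id=4 -> matches Research
So 2 of 9 rows are dropped.

SQL:
SELECT a.name, b.name AS department
FROM employees a
INNER JOIN departments b ON a.dept_id = b.id

Result:
name   | department
-------+-----------
Julia  | HR        
Hank   | Support   
Sam    | HR        
Beth   | Sales     
Pete   | Research  
George | Research  
Eve    | Research  


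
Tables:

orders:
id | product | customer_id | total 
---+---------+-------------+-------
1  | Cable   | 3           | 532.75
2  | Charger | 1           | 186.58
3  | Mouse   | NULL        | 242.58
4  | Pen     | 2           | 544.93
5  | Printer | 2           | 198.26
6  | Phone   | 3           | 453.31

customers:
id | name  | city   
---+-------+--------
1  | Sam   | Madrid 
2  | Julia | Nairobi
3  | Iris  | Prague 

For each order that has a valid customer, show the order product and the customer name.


INNER JOIN keeps only orders rows whose customer_id matches an id in customers. Walk through each order:
  - order 1 (Cable): customer_id=3 -> matches Iris
  - order 2 (Charger): customer_id=1 -> matches Sam
  - order 3 (Mouse): customer_id=NULL, no match -> dropped
  - order 4 (Pen): customer_id=2 -> matches Julia
  - order 5 (Printer): customer_id=2 -> matches Julia
  - order 6 (Phone): customer_id=3 -> matches Iris
So 1 of 6 rows is dropped.

SQL:
SELECT a.product, b.name AS customer
FROM orders a
INNER JOIN customers b ON a.customer_id = b.id

Result:
product | customer
--------+---------
Cable   | Iris    
Charger | Sam     
Pen     | Julia   
Printer | Julia   
Phone   | Iris    


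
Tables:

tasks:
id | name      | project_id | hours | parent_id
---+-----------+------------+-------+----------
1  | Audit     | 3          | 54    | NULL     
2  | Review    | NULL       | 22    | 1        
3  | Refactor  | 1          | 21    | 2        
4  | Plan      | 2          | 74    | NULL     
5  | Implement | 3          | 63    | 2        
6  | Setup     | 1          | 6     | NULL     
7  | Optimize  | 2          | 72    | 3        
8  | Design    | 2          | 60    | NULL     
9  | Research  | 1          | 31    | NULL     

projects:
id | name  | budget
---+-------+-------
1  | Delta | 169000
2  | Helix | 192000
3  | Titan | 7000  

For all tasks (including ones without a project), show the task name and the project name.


LEFT JOIN keeps every row from tasks (the left table); where project_id has no match in projects, the project columns become NULL. Walk through each task:
  - task 1 (Audit): project_id=3 -> matches Titan
  - task 2 (Review): project_id=NULL, no match -> kept with NULL
  - task 3 (Refactor): project_id=1 -> matches Delta
  - task 4 (Plan): project_id=2 -> matches Helix
  - task 5 (Implement): project_id=3 -> matches Titan
  - task 6 (Setup): project_id=1 -> matches Delta
  - task 7 (Optimize): project_id=2 -> matches Helix
  - task 8 (Design): project_id=2 -> matches Helix
  - task 9 (Research): project_id=1 -> matches Delta
All 9 rows appear; 1 has NULL project.

SQL:
SELECT a.name, b.name AS project
FROM tasks a
LEFT JOIN projects b ON a.project_id = b.id

Result:
name      | project
----------+--------
Audit     | Titan  
Review    | NULL   
Refactor  | Delta  
Plan      | Helix  
Implement | Titan  
Setup     | Delta  
Optimize  | Helix  
Design    | Helix  
Research  | Delta  


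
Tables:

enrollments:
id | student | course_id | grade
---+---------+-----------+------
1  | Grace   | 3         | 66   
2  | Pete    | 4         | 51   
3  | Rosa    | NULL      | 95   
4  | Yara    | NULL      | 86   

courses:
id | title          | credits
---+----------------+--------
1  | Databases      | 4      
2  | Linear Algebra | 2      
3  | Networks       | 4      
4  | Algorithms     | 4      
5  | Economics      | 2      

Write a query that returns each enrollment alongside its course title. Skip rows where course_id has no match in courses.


INNER JOIN keeps only enrollments rows whose course_id matches an id in courses. Walk through each enrollment:
  - enrollment 1 (Grace): course_id=3 -> matches Networks
  - enrollment 2 (Pete): course_id=4 -> matches Algorithms
  - enrollment 3 (Rosa): course_id=NULL, no match -> dropped
  - enrollment 4 (Yara): course_id=NULL, no match -> dropped
So 2 of 4 rows are dropped.

SQL:
SELECT a.student, b.title AS course
FROM enrollments a
INNER JOIN courses b ON a.course_id = b.id

Result:
student | course    
--------+-----------
Grace   | Networks  
Pete    | Algorithms


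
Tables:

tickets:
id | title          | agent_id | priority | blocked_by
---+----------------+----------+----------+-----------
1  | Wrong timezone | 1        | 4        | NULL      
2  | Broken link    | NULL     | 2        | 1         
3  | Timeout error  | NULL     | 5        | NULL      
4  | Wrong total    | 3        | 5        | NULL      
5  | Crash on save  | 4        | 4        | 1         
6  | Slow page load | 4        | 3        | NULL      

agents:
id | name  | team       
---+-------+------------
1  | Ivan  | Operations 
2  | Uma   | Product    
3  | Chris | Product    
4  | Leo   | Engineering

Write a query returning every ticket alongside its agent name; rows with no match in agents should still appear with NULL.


LEFT JOIN keeps every row from tickets (the left table); where agent_id has no match in agents, the agent columns become NULL. Walk through each ticket:
  - ticket 1 (Wrong timezone): agent_id=1 -> matches Ivan
  - ticket 2 (Broken link): agent_id=NULL, no match -> kept with NULL
  - ticket 3 (Timeout error): agent_id=NULL, no match -> kept with NULL
  - ticket 4 (Wrong total): agent_id=3 -> matches Chris
  - ticket 5 (Crash on save): agent_id=4 -> matches Leo
  - ticket 6 (Slow page load): agent_id=4 -> matches Leo
All 6 rows appear; 2 have NULL agent.

SQL:
SELECT a.title, b.name AS agent
FROM tickets a
LEFT JOIN agents b ON a.agent_id = b.id

Result:
title          | agent
---------------+------
Wrong timezone | Ivan 
Broken link    | NULL 
Timeout error  | NULL 
Wrong total    | Chris
Crash on save  | Leo  
Slow page load | Leo  


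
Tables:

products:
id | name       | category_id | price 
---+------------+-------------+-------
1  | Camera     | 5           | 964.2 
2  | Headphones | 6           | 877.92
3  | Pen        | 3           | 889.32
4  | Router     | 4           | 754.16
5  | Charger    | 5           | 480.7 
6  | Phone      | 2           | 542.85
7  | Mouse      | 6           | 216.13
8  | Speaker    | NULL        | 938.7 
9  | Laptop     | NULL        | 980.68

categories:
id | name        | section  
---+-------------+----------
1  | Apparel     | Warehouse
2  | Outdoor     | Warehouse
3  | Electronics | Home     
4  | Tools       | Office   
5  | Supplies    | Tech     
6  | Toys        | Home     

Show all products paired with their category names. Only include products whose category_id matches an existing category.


INNER JOIN keeps only products rows whose category_id matches an id in categories. Walk through each product:
  - product 1 (Camera): category_id=5 -> matches Supplies
  - product 2 (Headphones): category_id=6 -> matches Toys
  - product 3 (Pen): category_id=3 -> matches Electronics
  - product 4 (Router): category_id=4 -> matches Tools
  - product 5 (Charger): category_id=5 -> matches Supplies
  - product 6 (Phone): category_id=2 -> matches Outdoor
  - product 7 (Mouse): category_id=6 -> matches Toys
  - product 8 (Speaker): category_id=NULL, no match -> dropped
  - product 9 (Laptop): category_id=NULL, no match -> dropped
So 2 of 9 rows are dropped.

SQL:
SELECT a.name, b.name AS category
FROM products a
INNER JOIN categories b ON a.category_id = b.id

Result:
name       | category   
-----------+------------
Camera     | Supplies   
Headphones | Toys       
Pen        | Electronics
Router     | Tools      
Charger    | Supplies   
Phone      | Outdoor    
Mouse      | Toys       


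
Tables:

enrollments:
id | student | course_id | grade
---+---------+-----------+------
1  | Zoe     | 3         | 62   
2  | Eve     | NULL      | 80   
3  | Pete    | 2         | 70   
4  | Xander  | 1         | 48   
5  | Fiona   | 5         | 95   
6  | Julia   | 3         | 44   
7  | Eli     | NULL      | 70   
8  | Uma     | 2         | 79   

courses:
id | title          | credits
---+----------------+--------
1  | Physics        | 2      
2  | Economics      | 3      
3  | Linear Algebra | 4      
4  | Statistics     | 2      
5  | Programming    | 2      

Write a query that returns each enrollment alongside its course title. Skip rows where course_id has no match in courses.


INNER JOIN keeps only enrollments rows whose course_id matches an id in courses. Walk through each enrollment:
  - enrollment 1 (Zoe): course_id=3 -> matches Linear Algebra
  - enrollment 2 (Eve): course_id=NULL, no match -> dropped
  - enrollment 3 (Pete): course_id=2 -> matches Economics
  - enrollment 4 (Xander): course_id=1 -> matches Physics
  - enrollment 5 (Fiona): course_id=5 -> matches Programming
  - enrollment 6 (Julia): course_id=3 -> matches Linear Algebra
  - enrollment 7 (Eli): course_id=NULL, no match -> dropped
  - enrollment 8 (Uma): course_id=2 -> matches Economics
So 2 of 8 rows are dropped.

SQL:
SELECT a.student, b.title AS course
FROM enrollments a
INNER JOIN courses b ON a.course_id = b.id

Result:
student | course        
--------+---------------
Zoe     | Linear Algebra
Pete    | Economics     
Xander  | Physics       
Fiona   | Programming   
Julia   | Linear Algebra
Uma     | Economics     


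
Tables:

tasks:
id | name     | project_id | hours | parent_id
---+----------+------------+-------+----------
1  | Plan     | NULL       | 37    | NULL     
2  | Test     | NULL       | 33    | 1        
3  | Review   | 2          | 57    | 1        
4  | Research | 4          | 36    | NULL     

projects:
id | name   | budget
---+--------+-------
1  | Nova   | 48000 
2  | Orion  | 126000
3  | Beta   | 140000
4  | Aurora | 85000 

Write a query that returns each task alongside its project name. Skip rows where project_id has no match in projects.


INNER JOIN keeps only tasks rows whose project_id matches an id in projects. Walk through each task:
  - task 1 (Plan): project_id=NULL, no match -> dropped
  - task 2 (Test): project_id=NULL, no match -> dropped
  - task 3 (Review): project_id=2 -> matches Orion
  - task 4 (Research): project_id=4 -> matches Aurora
So 2 of 4 rows are dropped.

SQL:
SELECT a.name, b.name AS project
FROM tasks a
INNER JOIN projects b ON a.project_id = b.id

Result:
name     | project
---------+--------
Review   | Orion  
Research | Aurora 


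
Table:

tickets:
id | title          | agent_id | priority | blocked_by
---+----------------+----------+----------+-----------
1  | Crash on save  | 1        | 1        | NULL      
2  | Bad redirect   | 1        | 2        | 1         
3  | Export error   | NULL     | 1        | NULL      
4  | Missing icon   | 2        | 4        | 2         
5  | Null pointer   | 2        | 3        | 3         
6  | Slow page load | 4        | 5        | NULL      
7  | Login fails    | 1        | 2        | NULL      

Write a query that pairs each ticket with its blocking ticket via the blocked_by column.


This is a self-join: tickets is joined to a second copy of itself, matching each row's blocked_by to another row's id. Use LEFT JOIN so rows with blocked_by=NULL are kept.
  - ticket 1 (Crash on save): blocked_by=NULL -> NULL
  - ticket 2 (Bad redirect): blocked_by=1 -> Crash on save
  - ticket 3 (Export error): blocked_by=NULL -> NULL
  - ticket 4 (Missing icon): blocked_by=2 -> Bad redirect
  - ticket 5 (Null pointer): blocked_by=3 -> Export error
  - ticket 6 (Slow page load): blocked_by=NULL -> NULL
  - ticket 7 (Login fails): blocked_by=NULL -> NULL

SQL:
SELECT a.title AS item, b.title AS blocked_by
FROM tickets a
LEFT JOIN tickets b ON a.blocked_by = b.id

Result:
item           | blocked_by   
---------------+--------------
Crash on save  | NULL         
Bad redirect   | Crash on save
Export error   | NULL         
Missing icon   | Bad redirect 
Null pointer   | Export error 
Slow page load | NULL         
Login fails    | NULL         


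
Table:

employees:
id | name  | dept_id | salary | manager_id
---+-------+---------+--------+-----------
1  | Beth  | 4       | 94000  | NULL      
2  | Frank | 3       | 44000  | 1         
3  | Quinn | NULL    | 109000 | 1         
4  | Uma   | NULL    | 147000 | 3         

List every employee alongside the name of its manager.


This is a self-join: employees is joined to a second copy of itself, matching each row's manager_id to another row's id. Use LEFT JOIN so rows with manager_id=NULL are kept.
  - employee 1 (Beth): manager_id=NULL -> NULL
  - employee 2 (Frank): manager_id=1 -> Beth
  - employee 3 (Quinn): manager_id=1 -> Beth
  - employee 4 (Uma): manager_id=3 -> Quinn

SQL:
SELECT a.name AS item, b.name AS manager
FROM employees a
LEFT JOIN employees b ON a.manager_id = b.id

Result:
item  | manager
------+--------
Beth  | NULL   
Frank | Beth   
Quinn | Beth   
Uma   | Quinn  


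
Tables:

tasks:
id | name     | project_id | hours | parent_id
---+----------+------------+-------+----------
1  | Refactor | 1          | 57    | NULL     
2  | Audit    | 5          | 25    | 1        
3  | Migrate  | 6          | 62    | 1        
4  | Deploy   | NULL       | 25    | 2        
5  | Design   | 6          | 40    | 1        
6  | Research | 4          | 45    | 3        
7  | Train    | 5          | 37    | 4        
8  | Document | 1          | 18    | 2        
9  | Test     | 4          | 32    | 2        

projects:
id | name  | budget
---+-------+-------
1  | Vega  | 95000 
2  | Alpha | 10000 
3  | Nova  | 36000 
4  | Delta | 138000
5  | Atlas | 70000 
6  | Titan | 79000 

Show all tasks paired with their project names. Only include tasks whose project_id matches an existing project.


INNER JOIN keeps only tasks rows whose project_id matches an id in projects. Walk through each task:
  - task 1 (Refactor): project_id=1 -> matches Vega
  - task 2 (Audit): project_id=5 -> matches Atlas
  - task 3 (Migrate): project_id=6 -> matches Titan
  - task 4 (Deploy): project_id=NULL, no match -> dropped
  - task 5 (Design): project_id=6 -> matches Titan
  - task 6 (Research): project_id=4 -> matches Delta
  - task 7 (Train): project_id=5 -> matches Atlas
  - task 8 (Document): project_id=1 -> matches Vega
  - task 9 (Test): project_id=4 -> matches Delta
So 1 of 9 rows is dropped.

SQL:
SELECT a.name, b.name AS project
FROM tasks a
INNER JOIN projects b ON a.project_id = b.id

Result:
name     | project
---------+--------
Refactor | Vega   
Audit    | Atlas  
Migrate  | Titan  
Design   | Titan  
Research | Delta  
Train    | Atlas  
Document | Vega   
Test     | Delta  


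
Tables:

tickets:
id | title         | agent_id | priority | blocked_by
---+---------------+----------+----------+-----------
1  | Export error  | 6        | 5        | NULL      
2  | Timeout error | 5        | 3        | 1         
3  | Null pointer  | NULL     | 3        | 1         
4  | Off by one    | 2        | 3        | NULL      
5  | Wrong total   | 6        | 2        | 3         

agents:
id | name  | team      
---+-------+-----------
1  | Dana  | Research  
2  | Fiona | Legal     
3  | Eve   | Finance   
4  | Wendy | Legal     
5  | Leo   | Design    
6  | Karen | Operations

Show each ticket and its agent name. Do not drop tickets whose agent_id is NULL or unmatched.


LEFT JOIN keeps every row from tickets (the left table); where agent_id has no match in agents, the agent columns become NULL. Walk through each ticket:
  - ticket 1 (Export error): agent_id=6 -> matches Karen
  - ticket 2 (Timeout error): agent_id=5 -> matches Leo
  - ticket 3 (Null pointer): agent_id=NULL, no match -> kept with NULL
  - ticket 4 (Off by one): agent_id=2 -> matches Fiona
  - ticket 5 (Wrong total): agent_id=6 -> matches Karen
All 5 rows appear; 1 has NULL agent.

SQL:
SELECT a.title, b.name AS agent
FROM tickets a
LEFT JOIN agents b ON a.agent_id = b.id

Result:
title         | agent
--------------+------
Export error  | Karen
Timeout error | Leo  
Null pointer  | NULL 
Off by one    | Fiona
Wrong total   | Karen


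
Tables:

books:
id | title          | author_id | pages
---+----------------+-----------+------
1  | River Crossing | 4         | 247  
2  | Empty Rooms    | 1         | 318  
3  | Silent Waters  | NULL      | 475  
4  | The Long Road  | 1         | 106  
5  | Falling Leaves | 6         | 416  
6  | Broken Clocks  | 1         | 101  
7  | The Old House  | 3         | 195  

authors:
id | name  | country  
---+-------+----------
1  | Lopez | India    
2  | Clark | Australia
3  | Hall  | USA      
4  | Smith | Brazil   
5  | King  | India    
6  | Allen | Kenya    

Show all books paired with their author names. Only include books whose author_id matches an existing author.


INNER JOIN keeps only books rows whose author_id matches an id in authors. Walk through each book:
  - book 1 (River Crossing): author_id=4 -> matches Smith
  - book 2 (Empty Rooms): author_id=1 -> matches Lopez
  - book 3 (Silent Waters): author_id=NULL, no match -> dropped
  - book 4 (The Long Road): author_id=1 -> matches Lopez
  - book 5 (Falling Leaves): author_id=6 -> matches Allen
  - book 6 (Broken Clocks): author_id=1 -> matches Lopez
  - book 7 (The Old House): author_id=3 -> matches Hall
So 1 of 7 rows is dropped.

SQL:
SELECT a.title, b.name AS author
FROM books a
INNER JOIN authors b ON a.author_id = b.id

Result:
title          | author
---------------+-------
River Crossing | Smith 
Empty Rooms    | Lopez 
The Long Road  | Lopez 
Falling Leaves | Allen 
Broken Clocks  | Lopez 
The Old House  | Hall  


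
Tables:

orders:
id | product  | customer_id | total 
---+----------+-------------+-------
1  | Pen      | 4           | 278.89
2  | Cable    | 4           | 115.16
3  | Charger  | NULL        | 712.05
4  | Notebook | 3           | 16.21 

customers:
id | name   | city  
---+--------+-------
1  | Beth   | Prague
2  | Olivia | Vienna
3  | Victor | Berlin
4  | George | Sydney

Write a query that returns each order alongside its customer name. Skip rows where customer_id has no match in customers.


INNER JOIN keeps only orders rows whose customer_id matches an id in customers. Walk through each order:
  - order 1 (Pen): customer_id=4 -> matches George
  - order 2 (Cable): customer_id=4 -> matches George
  - order 3 (Charger): customer_id=NULL, no match -> dropped
  - order 4 (Notebook): customer_id=3 -> matches Victor
So 1 of 4 rows is dropped.

SQL:
SELECT a.product, b.name AS customer
FROM orders a
INNER JOIN customers b ON a.customer_id = b.id

Result:
product  | customer
---------+---------
Pen      | George  
Cable    | George  
Notebook | Victor  


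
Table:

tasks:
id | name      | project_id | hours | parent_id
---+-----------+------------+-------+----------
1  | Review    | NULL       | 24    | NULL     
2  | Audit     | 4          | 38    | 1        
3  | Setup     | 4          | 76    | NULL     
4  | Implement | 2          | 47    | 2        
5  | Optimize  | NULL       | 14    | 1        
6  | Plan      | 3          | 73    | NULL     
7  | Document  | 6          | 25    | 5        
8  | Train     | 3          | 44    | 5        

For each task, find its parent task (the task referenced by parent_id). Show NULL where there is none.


This is a self-join: tasks is joined to a second copy of itself, matching each row's parent_id to another row's id. Use LEFT JOIN so rows with parent_id=NULL are kept.
  - task 1 (Review): parent_id=NULL -> NULL
  - task 2 (Audit): parent_id=1 -> Review
  - task 3 (Setup): parent_id=NULL -> NULL
  - task 4 (Implement): parent_id=2 -> Audit
  - task 5 (Optimize): parent_id=1 -> Review
  - task 6 (Plan): parent_id=NULL -> NULL
  - task 7 (Document): parent_id=5 -> Optimize
  - task 8 (Train): parent_id=5 -> Optimize

SQL:
SELECT a.name AS item, b.name AS parent
FROM tasks a
LEFT JOIN tasks b ON a.parent_id = b.id

Result:
item      | parent  
----------+---------
Review    | NULL    
Audit     | Review  
Setup     | NULL    
Implement | Audit   
Optimize  | Review  
Plan      | NULL    
Document  | Optimize
Train     | Optimize


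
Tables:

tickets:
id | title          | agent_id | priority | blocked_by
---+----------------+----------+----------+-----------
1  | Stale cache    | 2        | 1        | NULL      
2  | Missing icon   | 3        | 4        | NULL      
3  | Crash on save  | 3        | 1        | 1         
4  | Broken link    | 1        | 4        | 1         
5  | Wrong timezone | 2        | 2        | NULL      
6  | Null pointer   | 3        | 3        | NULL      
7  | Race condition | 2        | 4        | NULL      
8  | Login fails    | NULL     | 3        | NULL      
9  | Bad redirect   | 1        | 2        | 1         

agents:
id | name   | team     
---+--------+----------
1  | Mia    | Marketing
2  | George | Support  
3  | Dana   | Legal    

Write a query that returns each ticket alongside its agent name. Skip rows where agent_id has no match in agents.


INNER JOIN keeps only tickets rows whose agent_id matches an id in agents. Walk through each ticket:
  - ticket 1 (Stale cache): agent_id=2 -> matches George
  - ticket 2 (Missing icon): agent_id=3 -> matches Dana
  - ticket 3 (Crash on save): agent_id=3 -> matches Dana
  - ticket 4 (Broken link): agent_id=1 -> matches Mia
  - ticket 5 (Wrong timezone): agent_id=2 -> matches George
  - ticket 6 (Null pointer): agent_id=3 -> matches Dana
  - ticket 7 (Race condition): agent_id=2 -> matches George
  - ticket 8 (Login fails): agent_id=NULL, no match -> dropped
  - ticket 9 (Bad redirect): agent_id=1 -> matches Mia
So 1 of 9 rows is dropped.

SQL:
SELECT a.title, b.name AS agent
FROM tickets a
INNER JOIN agents b ON a.agent_id = b.id

Result:
title          | agent 
---------------+-------
Stale cache    | George
Missing icon   | Dana  
Crash on save  | Dana  
Broken link    | Mia   
Wrong timezone | George
Null pointer   | Dana  
Race condition | George
Bad redirect   | Mia   


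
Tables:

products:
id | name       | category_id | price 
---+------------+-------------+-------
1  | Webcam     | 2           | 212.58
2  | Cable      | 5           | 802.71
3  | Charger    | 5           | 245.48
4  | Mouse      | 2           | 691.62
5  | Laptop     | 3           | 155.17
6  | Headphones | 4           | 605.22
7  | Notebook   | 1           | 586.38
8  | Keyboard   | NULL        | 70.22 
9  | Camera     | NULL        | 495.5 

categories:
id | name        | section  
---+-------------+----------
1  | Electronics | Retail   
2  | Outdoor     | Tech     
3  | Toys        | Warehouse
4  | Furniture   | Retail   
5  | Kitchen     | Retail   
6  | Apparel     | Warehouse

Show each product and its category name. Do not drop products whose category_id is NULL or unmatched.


LEFT JOIN keeps every row from products (the left table); where category_id has no match in categories, the category columns become NULL. Walk through each product:
  - product 1 (Webcam): category_id=2 -> matches Outdoor
  - product 2 (Cable): category_id=5 -> matches Kitchen
  - product 3 (Charger): category_id=5 -> matches Kitchen
  - product 4 (Mouse): category_id=2 -> matches Outdoor
  - product 5 (Laptop): category_id=3 -> matches Toys
  - product 6 (Headphones): category_id=4 -> matches Furniture
  - product 7 (Notebook): category_id=1 -> matches Electronics
  - product 8 (Keyboard): category_id=NULL, no match -> kept with NULL
  - product 9 (Camera): category_id=NULL, no match -> kept with NULL
All 9 rows appear; 2 have NULL category.

SQL:
SELECT a.name, b.name AS category
FROM products a
LEFT JOIN categories b ON a.category_id = b.id

Result:
name       | category   
-----------+------------
Webcam     | Outdoor    
Cable      | Kitchen    
Charger    | Kitchen    
Mouse      | Outdoor    
Laptop     | Toys       
Headphones | Furniture  
Notebook   | Electronics
Keyboard   | NULL       
Camera     | NULL       


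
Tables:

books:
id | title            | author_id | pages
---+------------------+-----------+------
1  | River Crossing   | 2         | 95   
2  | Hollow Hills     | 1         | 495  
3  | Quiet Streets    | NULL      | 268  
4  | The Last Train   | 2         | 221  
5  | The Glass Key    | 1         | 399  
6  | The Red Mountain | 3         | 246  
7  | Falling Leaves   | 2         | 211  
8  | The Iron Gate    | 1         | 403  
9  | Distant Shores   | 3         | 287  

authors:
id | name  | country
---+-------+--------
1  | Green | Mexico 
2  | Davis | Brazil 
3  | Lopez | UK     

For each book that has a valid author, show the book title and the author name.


INNER JOIN keeps only books rows whose author_id matches an id in authors. Walk through each book:
  - book 1 (River Crossing): author_id=2 -> matches Davis
  - book 2 (Hollow Hills): author_id=1 -> matches Green
  - book 3 (Quiet Streets): author_id=NULL, no match -> dropped
  - book 4 (The Last Train): author_id=2 -> matches Davis
  - book 5 (The Glass Key): author_id=1 -> matches Green
  - book 6 (The Red Mountain): author_id=3 -> matches Lopez
  - book 7 (Falling Leaves): author_id=2 -> matches Davis
  - book 8 (The Iron Gate): author_id=1 -> matches Green
  - book 9 (Distant Shores): author_id=3 -> matches Lopez
So 1 of 9 rows is dropped.

SQL:
SELECT a.title, b.name AS author
FROM books a
INNER JOIN authors b ON a.author_id = b.id

Result:
title            | author
-----------------+-------
River Crossing   | Davis 
Hollow Hills     | Green 
The Last Train   | Davis 
The Glass Key    | Green 
The Red Mountain | Lopez 
Falling Leaves   | Davis 
The Iron Gate    | Green 
Distant Shores   | Lopez 


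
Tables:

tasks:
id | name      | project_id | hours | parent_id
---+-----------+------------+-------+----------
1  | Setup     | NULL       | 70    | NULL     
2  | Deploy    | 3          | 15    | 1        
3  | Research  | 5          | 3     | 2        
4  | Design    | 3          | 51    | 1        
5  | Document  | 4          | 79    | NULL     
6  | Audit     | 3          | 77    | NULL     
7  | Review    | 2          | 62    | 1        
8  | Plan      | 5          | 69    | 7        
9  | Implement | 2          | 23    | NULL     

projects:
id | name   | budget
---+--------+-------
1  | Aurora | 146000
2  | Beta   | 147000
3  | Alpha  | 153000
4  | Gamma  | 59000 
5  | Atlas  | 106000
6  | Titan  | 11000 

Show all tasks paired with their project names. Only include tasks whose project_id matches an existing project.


INNER JOIN keeps only tasks rows whose project_id matches an id in projects. Walk through each task:
  - task 1 (Setup): project_id=NULL, no match -> dropped
  - task 2 (Deploy): project_id=3 -> matches Alpha
  - task 3 (Research): project_id=5 -> matches Atlas
  - task 4 (Design): project_id=3 -> matches Alpha
  - task 5 (Document): project_id=4 -> matches Gamma
  - task 6 (Audit): project_id=3 -> matches Alpha
  - task 7 (Review): project_id=2 -> matches Beta
  - task 8 (Plan): project_id=5 -> matches Atlas
  - task 9 (Implement): project_id=2 -> matches Beta
So 1 of 9 rows is dropped.

SQL:
SELECT a.name, b.name AS project
FROM tasks a
INNER JOIN projects b ON a.project_id = b.id

Result:
name      | project
----------+--------
Deploy    | Alpha  
Research  | Atlas  
Design    | Alpha  
Document  | Gamma  
Audit     | Alpha  
Review    | Beta   
Plan      | Atlas  
Implement | Beta   


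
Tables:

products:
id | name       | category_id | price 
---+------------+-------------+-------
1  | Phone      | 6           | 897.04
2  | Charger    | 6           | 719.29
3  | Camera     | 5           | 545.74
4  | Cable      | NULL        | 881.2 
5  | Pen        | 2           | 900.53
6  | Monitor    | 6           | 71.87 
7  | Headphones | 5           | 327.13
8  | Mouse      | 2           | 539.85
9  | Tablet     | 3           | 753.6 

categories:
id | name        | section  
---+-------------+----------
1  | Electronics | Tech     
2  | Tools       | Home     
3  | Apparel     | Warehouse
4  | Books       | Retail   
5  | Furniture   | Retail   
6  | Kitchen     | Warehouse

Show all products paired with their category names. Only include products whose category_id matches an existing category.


INNER JOIN keeps only products rows whose category_id matches an id in categories. Walk through each product:
  - product 1 (Phone): category_id=6 -> matches Kitchen
  - product 2 (Charger): category_id=6 -> matches Kitchen
  - product 3 (Camera): category_id=5 -> matches Furniture
  - product 4 (Cable): category_id=NULL, no match -> dropped
  - product 5 (Pen): category_id=2 -> matches Tools
  - product 6 (Monitor): category_id=6 -> matches Kitchen
  - product 7 (Headphones): category_id=5 -> matches Furniture
  - product 8 (Mouse): category_id=2 -> matches Tools
  - product 9 (Tablet): category_id=3 -> matches Apparel
So 1 of 9 rows is dropped.

SQL:
SELECT a.name, b.name AS category
FROM products a
INNER JOIN categories b ON a.category_id = b.id

Result:
name       | category 
-----------+----------
Phone      | Kitchen  
Charger    | Kitchen  
Camera     | Furniture
Pen        | Tools    
Monitor    | Kitchen  
Headphones | Furniture
Mouse      | Tools    
Tablet     | Apparel  


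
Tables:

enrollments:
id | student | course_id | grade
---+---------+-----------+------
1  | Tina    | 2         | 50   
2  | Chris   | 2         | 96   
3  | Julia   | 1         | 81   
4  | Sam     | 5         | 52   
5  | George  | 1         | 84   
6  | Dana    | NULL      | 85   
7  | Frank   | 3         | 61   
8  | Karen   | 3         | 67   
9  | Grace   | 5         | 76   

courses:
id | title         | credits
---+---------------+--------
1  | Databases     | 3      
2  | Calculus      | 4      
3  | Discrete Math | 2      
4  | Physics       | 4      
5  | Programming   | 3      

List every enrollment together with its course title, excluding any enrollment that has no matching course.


INNER JOIN keeps only enrollments rows whose course_id matches an id in courses. Walk through each enrollment:
  - enrollment 1 (Tina): course_id=2 -> matches Calculus
  - enrollment 2 (Chris): course_id=2 -> matches Calculus
  - enrollment 3 (Julia): course_id=1 -> matches Databases
  - enrollment 4 (Sam): course_id=5 -> matches Programming
  - enrollment 5 (George): course_id=1 -> matches Databases
  - enrollment 6 (Dana): course_id=NULL, no match -> dropped
  - enrollment 7 (Frank): course_id=3 -> matches Discrete Math
  - enrollment 8 (Karen): course_id=3 -> matches Discrete Math
  - enrollment 9 (Grace): course_id=5 -> matches Programming
So 1 of 9 rows is dropped.

SQL:
SELECT a.student, b.title AS course
FROM enrollments a
INNER JOIN courses b ON a.course_id = b.id

Result:
student | course       
--------+--------------
Tina    | Calculus     
Chris   | Calculus     
Julia   | Databases    
Sam     | Programming  
George  | Databases    
Frank   | Discrete Math
Karen   | Discrete Math
Grace   | Programming  
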